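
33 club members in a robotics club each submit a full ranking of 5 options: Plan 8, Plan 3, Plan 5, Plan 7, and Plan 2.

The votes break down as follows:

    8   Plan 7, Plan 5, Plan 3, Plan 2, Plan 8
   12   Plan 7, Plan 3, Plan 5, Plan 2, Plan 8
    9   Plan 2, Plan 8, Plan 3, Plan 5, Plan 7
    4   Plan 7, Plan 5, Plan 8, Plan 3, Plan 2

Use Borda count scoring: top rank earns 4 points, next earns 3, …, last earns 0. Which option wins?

Borda scores:
  Plan 8: 8·0 + 12·0 + 9·3 + 4·2 = 35
  Plan 3: 8·2 + 12·3 + 9·2 + 4·1 = 74
  Plan 5: 8·3 + 12·2 + 9·1 + 4·3 = 69
  Plan 7: 8·4 + 12·4 + 9·0 + 4·4 = 96
  Plan 2: 8·1 + 12·1 + 9·4 + 4·0 = 56
Plan 7 has the highest total.

Plan 7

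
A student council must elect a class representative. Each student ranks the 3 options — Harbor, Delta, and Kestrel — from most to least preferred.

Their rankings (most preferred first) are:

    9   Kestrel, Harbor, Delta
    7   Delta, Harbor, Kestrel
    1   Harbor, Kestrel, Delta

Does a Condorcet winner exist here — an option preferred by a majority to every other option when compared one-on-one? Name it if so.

Kestrel

Head-to-head results (17 voters total):
Harbor vs Delta: Harbor wins 10–7.
Harbor vs Kestrel: Kestrel wins 9–8.
Delta vs Kestrel: Kestrel wins 10–7.
Kestrel beats each rival — Harbor (9–8), Delta (10–7) — so Kestrel is the Condorcet winner.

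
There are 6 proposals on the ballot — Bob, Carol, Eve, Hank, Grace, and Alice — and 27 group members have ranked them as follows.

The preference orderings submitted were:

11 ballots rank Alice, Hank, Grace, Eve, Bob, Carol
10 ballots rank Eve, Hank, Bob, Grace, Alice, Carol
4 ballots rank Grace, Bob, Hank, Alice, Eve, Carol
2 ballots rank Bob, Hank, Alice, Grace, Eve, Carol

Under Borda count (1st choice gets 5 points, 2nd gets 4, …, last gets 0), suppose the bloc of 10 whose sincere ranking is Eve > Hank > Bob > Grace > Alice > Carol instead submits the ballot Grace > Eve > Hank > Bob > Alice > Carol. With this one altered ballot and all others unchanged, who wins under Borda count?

Grace

Borda totals with the altered ballot: Bob 57, Carol 0, Eve 68, Hank 94, Grace 107, Alice 79.
The switch changes the winner from Hank to Grace.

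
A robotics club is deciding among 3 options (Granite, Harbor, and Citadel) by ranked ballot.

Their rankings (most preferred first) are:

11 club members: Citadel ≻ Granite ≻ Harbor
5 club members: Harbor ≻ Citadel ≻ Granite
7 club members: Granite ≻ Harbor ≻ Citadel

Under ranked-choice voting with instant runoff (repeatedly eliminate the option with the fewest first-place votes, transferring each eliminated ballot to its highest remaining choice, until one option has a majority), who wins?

Citadel

Round 1: Citadel 11, Granite 7, Harbor 5. Harbor has the fewest and is eliminated.
Round 2: Citadel 16, Granite 7. Citadel has a majority.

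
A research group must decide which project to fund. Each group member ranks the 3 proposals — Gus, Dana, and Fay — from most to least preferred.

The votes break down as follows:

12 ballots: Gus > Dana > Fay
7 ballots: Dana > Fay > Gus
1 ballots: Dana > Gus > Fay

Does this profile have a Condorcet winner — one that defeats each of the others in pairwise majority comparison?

Head-to-head results (20 voters total):
Gus vs Dana: Gus wins 12–8.
Gus vs Fay: Gus wins 13–7.
Dana vs Fay: Dana wins 20–0.
Gus beats each rival — Dana (12–8), Fay (13–7) — so Gus is the Condorcet winner.

Yes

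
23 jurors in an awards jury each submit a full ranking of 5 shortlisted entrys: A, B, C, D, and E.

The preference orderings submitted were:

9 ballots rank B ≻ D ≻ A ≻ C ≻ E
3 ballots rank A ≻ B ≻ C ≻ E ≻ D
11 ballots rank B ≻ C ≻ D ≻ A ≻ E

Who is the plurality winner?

First-place vote totals:
  A: 3
  B: 20
  C: 0
  D: 0
  E: 0
B has the most first-place votes.

B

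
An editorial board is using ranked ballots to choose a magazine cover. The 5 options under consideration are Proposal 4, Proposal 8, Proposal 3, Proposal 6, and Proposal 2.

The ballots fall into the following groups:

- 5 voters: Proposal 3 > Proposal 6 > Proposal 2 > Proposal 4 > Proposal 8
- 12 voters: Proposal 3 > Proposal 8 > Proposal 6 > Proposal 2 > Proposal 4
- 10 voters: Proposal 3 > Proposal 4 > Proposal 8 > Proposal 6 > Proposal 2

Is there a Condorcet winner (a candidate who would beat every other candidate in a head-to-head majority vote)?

Head-to-head results (27 voters total):
Proposal 4 vs Proposal 8: Proposal 4 wins 15–12.
Proposal 4 vs Proposal 3: Proposal 3 wins 27–0.
Proposal 4 vs Proposal 6: Proposal 6 wins 17–10.
Proposal 4 vs Proposal 2: Proposal 2 wins 17–10.
Proposal 8 vs Proposal 3: Proposal 3 wins 27–0.
Proposal 8 vs Proposal 6: Proposal 8 wins 22–5.
Proposal 8 vs Proposal 2: Proposal 8 wins 22–5.
Proposal 3 vs Proposal 6: Proposal 3 wins 27–0.
Proposal 3 vs Proposal 2: Proposal 3 wins 27–0.
Proposal 6 vs Proposal 2: Proposal 6 wins 27–0.
Proposal 3 beats each rival — Proposal 4 (27–0), Proposal 8 (27–0), Proposal 6 (27–0), Proposal 2 (27–0) — so Proposal 3 is the Condorcet winner.

Yes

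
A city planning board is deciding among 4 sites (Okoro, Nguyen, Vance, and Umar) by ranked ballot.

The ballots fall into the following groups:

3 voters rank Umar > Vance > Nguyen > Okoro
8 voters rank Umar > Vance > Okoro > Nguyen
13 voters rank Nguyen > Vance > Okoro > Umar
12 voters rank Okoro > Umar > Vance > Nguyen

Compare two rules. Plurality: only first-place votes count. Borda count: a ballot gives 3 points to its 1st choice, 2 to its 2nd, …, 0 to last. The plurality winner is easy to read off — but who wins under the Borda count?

Vance

Plurality first-place counts: Okoro 12, Nguyen 13, Vance 0, Umar 11 → Nguyen.
Borda totals: Okoro 57, Nguyen 42, Vance 60, Umar 57 → Vance.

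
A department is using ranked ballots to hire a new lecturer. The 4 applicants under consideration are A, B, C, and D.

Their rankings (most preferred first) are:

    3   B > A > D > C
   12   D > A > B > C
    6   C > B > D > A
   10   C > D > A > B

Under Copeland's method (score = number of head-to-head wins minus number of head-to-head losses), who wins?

C

Pairwise results:
  A vs B: A wins 22–9.
  A vs C: C wins 16–15.
  A vs D: D wins 28–3.
  B vs C: C wins 16–15.
  B vs D: D wins 22–9.
  C vs D: C wins 16–15.
Copeland scores (wins − losses):
  A: 1 − 2 = -1
  B: 0 − 3 = -3
  C: 3 − 0 = 3
  D: 2 − 1 = 1
C has the best Copeland score.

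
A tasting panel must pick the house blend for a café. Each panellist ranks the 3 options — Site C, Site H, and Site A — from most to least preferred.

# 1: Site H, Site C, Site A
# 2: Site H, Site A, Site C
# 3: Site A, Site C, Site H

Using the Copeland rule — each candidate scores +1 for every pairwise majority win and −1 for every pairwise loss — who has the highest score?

Pairwise results:
  Site C vs Site H: Site H wins 2–1.
  Site C vs Site A: Site A wins 2–1.
  Site H vs Site A: Site H wins 2–1.
Copeland scores (wins − losses):
  Site C: 0 − 2 = -2
  Site H: 2 − 0 = 2
  Site A: 1 − 1 = 0
Site H has the best Copeland score.

Site H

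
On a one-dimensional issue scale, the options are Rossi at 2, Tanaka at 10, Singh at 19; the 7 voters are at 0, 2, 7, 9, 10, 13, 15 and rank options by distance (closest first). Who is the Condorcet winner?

Tanaka

With single-peaked preferences on a line, the Condorcet winner is the candidate closest to the median voter.
The median voter (position 9) is closest to Tanaka at 10.
Check: Tanaka vs Singh — voters closer to Tanaka: 6 of 7.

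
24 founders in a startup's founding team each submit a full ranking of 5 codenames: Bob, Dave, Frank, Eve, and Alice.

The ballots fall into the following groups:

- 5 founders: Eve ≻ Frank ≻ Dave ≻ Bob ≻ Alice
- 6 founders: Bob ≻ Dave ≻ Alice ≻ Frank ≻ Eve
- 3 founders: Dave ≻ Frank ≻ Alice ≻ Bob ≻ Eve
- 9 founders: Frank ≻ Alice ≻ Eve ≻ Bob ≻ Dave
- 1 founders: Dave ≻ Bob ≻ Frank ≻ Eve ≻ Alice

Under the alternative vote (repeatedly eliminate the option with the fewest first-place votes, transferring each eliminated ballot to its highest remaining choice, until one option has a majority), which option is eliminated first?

Alice

Round 1: Frank 9, Bob 6, Eve 5, Dave 4, Alice 0. Alice has the fewest and is eliminated.
Round 2: Frank 9, Bob 6, Eve 5, Dave 4. Dave has the fewest and is eliminated.
Round 3: Frank 12, Bob 7, Eve 5. Eve has the fewest and is eliminated.
Round 4: Frank 17, Bob 7. Frank has a majority.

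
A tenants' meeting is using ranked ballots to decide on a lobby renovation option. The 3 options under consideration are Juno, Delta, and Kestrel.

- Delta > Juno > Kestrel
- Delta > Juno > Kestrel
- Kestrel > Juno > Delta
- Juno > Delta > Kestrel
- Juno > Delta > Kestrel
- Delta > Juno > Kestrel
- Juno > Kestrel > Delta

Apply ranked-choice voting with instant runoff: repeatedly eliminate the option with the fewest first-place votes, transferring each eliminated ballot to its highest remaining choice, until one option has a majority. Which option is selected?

Round 1: Juno 3, Delta 3, Kestrel 1. Kestrel has the fewest and is eliminated.
Round 2: Juno 4, Delta 3. Juno has a majority.

Juno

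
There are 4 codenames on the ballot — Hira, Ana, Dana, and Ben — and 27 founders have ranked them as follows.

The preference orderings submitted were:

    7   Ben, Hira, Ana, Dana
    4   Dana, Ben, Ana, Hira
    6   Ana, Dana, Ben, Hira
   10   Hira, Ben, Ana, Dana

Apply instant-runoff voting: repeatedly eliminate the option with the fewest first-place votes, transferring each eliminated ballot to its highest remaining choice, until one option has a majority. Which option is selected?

Round 1: Hira 10, Ben 7, Ana 6, Dana 4. Dana has the fewest and is eliminated.
Round 2: Ben 11, Hira 10, Ana 6. Ana has the fewest and is eliminated.
Round 3: Ben 17, Hira 10. Ben has a majority.

Ben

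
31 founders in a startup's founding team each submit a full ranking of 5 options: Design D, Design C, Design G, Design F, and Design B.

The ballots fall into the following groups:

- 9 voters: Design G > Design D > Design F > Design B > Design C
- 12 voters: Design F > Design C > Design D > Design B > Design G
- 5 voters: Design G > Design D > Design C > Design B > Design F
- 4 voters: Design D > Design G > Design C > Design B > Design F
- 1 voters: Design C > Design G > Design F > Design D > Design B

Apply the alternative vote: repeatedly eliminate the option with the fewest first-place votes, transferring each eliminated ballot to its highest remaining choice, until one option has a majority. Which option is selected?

Round 1: Design G 14, Design F 12, Design D 4, Design C 1, Design B 0. Design B has the fewest and is eliminated.
Round 2: Design G 14, Design F 12, Design D 4, Design C 1. Design C has the fewest and is eliminated.
Round 3: Design G 15, Design F 12, Design D 4. Design D has the fewest and is eliminated.
Round 4: Design G 19, Design F 12. Design G has a majority.

Design G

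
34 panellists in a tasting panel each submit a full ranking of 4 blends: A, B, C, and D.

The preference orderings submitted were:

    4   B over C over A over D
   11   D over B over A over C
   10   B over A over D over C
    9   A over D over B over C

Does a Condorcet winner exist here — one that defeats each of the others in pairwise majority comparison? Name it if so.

Head-to-head results (34 voters total):
A vs B: B wins 25–9.
A vs C: A wins 30–4.
A vs D: A wins 23–11.
B vs C: B wins 34–0.
B vs D: D wins 20–14.
C vs D: D wins 30–4.
No candidate beats all others: A beats D beats B beats A, a majority cycle.

None — there is no Condorcet winner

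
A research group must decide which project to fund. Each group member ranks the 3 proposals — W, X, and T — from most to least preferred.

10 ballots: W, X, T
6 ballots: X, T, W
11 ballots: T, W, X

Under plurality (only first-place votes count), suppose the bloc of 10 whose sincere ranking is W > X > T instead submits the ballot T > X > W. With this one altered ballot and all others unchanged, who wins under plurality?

T

First-place totals with the altered ballot: W 0, X 6, T 21.
The winner is unchanged: still T.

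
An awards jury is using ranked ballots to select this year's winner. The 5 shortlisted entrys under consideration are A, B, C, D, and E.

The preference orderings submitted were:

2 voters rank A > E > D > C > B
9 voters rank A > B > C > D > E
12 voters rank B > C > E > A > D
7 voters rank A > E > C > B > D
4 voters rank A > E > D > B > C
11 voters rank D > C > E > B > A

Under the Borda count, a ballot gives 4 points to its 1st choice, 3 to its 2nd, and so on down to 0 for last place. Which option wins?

C

Borda scores:
  A: 2·4 + 9·4 + 12·1 + 7·4 + 4·4 + 11·0 = 100
  B: 2·0 + 9·3 + 12·4 + 7·1 + 4·1 + 11·1 = 97
  C: 2·1 + 9·2 + 12·3 + 7·2 + 4·0 + 11·3 = 103
  D: 2·2 + 9·1 + 12·0 + 7·0 + 4·2 + 11·4 = 65
  E: 2·3 + 9·0 + 12·2 + 7·3 + 4·3 + 11·2 = 85
C has the highest total.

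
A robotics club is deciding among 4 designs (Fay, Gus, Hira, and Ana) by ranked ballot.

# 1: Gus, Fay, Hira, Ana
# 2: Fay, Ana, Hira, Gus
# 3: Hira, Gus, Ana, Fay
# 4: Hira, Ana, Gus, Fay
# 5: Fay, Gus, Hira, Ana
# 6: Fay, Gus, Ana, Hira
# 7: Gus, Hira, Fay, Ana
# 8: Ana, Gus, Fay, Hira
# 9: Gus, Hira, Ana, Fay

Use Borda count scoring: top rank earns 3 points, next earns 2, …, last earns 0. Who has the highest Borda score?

Gus

Borda scores:
  Fay: 2 + 3 + 0 + 0 + 3 + 3 + 1 + 1 + 0 = 13
  Gus: 3 + 0 + 2 + 1 + 2 + 2 + 3 + 2 + 3 = 18
  Hira: 1 + 1 + 3 + 3 + 1 + 0 + 2 + 0 + 2 = 13
  Ana: 0 + 2 + 1 + 2 + 0 + 1 + 0 + 3 + 1 = 10
Gus has the highest total.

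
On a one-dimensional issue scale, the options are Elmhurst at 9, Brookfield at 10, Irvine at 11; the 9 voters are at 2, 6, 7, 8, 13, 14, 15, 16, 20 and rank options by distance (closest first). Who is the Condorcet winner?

With single-peaked preferences on a line, the Condorcet winner is the candidate closest to the median voter.
The median voter (position 13) is closest to Irvine at 11.
Check: Irvine vs Brookfield — voters closer to Irvine: 5 of 9.

Irvine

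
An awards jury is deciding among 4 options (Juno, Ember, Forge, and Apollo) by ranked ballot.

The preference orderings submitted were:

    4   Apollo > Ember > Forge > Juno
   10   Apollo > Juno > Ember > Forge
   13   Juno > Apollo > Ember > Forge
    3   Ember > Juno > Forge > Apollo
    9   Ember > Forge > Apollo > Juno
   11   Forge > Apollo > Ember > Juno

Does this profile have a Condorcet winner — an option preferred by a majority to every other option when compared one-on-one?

Yes

Head-to-head results (50 voters total):
Juno vs Ember: Ember wins 27–23.
Juno vs Forge: Juno wins 26–24.
Juno vs Apollo: Apollo wins 34–16.
Ember vs Forge: Ember wins 39–11.
Ember vs Apollo: Apollo wins 38–12.
Forge vs Apollo: Apollo wins 27–23.
Apollo beats each rival — Juno (34–16), Ember (38–12), Forge (27–23) — so Apollo is the Condorcet winner.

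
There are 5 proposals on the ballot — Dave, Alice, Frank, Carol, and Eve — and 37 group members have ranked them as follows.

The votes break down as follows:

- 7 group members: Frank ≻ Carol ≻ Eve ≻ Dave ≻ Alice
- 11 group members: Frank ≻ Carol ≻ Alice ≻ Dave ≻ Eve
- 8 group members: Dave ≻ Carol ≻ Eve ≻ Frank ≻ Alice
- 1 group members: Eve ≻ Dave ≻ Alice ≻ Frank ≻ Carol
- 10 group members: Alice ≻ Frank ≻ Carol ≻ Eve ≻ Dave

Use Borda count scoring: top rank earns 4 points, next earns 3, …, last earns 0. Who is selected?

Frank

Borda scores:
  Dave: 7·1 + 11·1 + 8·4 + 3 + 10·0 = 53
  Alice: 7·0 + 11·2 + 8·0 + 2 + 10·4 = 64
  Frank: 7·4 + 11·4 + 8·1 + 1 + 10·3 = 111
  Carol: 7·3 + 11·3 + 8·3 + 0 + 10·2 = 98
  Eve: 7·2 + 11·0 + 8·2 + 4 + 10·1 = 44
Frank has the highest total.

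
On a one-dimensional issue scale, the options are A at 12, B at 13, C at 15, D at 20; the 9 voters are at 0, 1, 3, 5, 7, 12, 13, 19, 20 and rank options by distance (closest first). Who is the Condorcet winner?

With single-peaked preferences on a line, the Condorcet winner is the candidate closest to the median voter.
The median voter (position 7) is closest to A at 12.
Check: A vs D — voters closer to A: 7 of 9.

A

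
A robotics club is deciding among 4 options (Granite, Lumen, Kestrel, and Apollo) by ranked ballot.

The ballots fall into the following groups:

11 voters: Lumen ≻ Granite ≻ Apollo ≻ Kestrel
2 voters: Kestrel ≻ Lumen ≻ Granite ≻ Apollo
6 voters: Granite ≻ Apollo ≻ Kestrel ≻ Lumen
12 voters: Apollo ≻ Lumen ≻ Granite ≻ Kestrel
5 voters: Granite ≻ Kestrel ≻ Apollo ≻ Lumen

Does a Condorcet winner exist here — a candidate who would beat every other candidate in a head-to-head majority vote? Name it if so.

No Condorcet winner

Head-to-head results (36 voters total):
Granite vs Lumen: Lumen wins 25–11.
Granite vs Kestrel: Granite wins 34–2.
Granite vs Apollo: Granite wins 24–12.
Lumen vs Kestrel: Lumen wins 23–13.
Lumen vs Apollo: Apollo wins 23–13.
Kestrel vs Apollo: Apollo wins 29–7.
No candidate beats all others: Granite beats Apollo beats Lumen beats Granite, a majority cycle.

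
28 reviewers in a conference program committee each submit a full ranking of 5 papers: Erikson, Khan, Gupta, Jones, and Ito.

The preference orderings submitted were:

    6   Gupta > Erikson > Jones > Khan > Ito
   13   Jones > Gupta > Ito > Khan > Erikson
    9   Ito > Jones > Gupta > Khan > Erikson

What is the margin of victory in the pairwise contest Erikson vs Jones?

Ballots ranking Erikson above Jones: 6.
Ballots ranking Jones above Erikson: 13+9 = 22.
Jones wins 22–6, a margin of 16.

16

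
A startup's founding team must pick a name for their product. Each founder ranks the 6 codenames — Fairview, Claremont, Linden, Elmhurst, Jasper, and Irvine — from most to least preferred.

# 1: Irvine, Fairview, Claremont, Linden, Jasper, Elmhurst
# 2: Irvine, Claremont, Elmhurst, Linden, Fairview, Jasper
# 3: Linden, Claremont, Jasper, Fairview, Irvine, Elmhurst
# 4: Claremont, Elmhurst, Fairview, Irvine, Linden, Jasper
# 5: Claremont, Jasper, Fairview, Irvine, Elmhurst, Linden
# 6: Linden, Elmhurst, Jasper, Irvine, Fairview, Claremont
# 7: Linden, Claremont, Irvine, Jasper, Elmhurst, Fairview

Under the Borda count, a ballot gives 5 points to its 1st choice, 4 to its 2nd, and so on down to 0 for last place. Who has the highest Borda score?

Borda scores:
  Fairview: 4 + 1 + 2 + 3 + 3 + 1 + 0 = 14
  Claremont: 3 + 4 + 4 + 5 + 5 + 0 + 4 = 25
  Linden: 2 + 2 + 5 + 1 + 0 + 5 + 5 = 20
  Elmhurst: 0 + 3 + 0 + 4 + 1 + 4 + 1 = 13
  Jasper: 1 + 0 + 3 + 0 + 4 + 3 + 2 = 13
  Irvine: 5 + 5 + 1 + 2 + 2 + 2 + 3 = 20
Claremont has the highest total.

Claremont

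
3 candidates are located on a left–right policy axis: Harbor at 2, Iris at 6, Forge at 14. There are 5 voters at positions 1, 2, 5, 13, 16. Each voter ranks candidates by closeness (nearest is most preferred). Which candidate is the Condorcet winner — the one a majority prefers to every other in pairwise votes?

With single-peaked preferences on a line, the Condorcet winner is the candidate closest to the median voter.
The median voter (position 5) is closest to Iris at 6.
Check: Iris vs Forge — voters closer to Iris: 3 of 5.

Iris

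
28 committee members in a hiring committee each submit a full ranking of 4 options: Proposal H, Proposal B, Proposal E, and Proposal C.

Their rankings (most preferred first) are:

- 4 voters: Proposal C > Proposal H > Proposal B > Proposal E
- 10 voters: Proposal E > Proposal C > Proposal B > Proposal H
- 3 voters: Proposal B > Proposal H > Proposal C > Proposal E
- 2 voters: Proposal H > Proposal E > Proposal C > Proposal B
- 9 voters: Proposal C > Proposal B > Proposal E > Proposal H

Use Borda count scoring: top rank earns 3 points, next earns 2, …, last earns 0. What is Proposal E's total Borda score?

Borda scores:
  Proposal H: 4·2 + 10·0 + 3·2 + 2·3 + 9·0 = 20
  Proposal B: 4·1 + 10·1 + 3·3 + 2·0 + 9·2 = 41
  Proposal E: 4·0 + 10·3 + 3·0 + 2·2 + 9·1 = 43
  Proposal C: 4·3 + 10·2 + 3·1 + 2·1 + 9·3 = 64

43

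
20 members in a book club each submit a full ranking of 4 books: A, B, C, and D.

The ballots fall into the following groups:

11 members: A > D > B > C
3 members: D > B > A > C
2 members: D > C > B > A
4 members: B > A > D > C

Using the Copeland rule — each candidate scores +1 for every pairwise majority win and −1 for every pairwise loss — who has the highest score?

Pairwise results:
  A vs B: A wins 11–9.
  A vs C: A wins 18–2.
  A vs D: A wins 15–5.
  B vs C: B wins 18–2.
  B vs D: D wins 16–4.
  C vs D: D wins 20–0.
Copeland scores (wins − losses):
  A: 3 − 0 = 3
  B: 1 − 2 = -1
  C: 0 − 3 = -3
  D: 2 − 1 = 1
A has the best Copeland score.

A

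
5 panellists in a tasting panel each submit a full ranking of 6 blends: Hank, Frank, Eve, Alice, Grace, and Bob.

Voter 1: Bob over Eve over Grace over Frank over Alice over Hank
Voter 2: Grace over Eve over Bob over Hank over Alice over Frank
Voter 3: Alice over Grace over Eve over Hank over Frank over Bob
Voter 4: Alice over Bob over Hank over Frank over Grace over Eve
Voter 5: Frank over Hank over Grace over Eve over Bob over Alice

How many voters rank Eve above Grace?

Ballots ranking Eve above Grace: 1.
Ballots ranking Grace above Eve: 4.
So 1 of 5 voters prefer Eve to Grace.

1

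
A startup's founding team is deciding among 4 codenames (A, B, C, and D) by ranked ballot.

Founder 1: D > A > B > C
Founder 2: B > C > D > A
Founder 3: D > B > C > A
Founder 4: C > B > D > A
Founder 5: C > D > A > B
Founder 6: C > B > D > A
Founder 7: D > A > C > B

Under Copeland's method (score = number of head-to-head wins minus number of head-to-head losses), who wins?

Pairwise results:
  A vs B: B wins 4–3.
  A vs C: C wins 5–2.
  A vs D: D wins 7–0.
  B vs C: C wins 4–3.
  B vs D: D wins 4–3.
  C vs D: C wins 4–3.
Copeland scores (wins − losses):
  A: 0 − 3 = -3
  B: 1 − 2 = -1
  C: 3 − 0 = 3
  D: 2 − 1 = 1
C has the best Copeland score.

C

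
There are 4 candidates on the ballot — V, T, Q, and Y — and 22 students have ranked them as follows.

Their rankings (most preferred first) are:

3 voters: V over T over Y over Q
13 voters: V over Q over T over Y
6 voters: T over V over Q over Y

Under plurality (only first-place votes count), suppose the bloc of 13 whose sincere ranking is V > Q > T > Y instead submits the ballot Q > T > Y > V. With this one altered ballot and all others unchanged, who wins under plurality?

First-place totals with the altered ballot: V 3, T 6, Q 13, Y 0.
The switch changes the winner from V to Q.

Q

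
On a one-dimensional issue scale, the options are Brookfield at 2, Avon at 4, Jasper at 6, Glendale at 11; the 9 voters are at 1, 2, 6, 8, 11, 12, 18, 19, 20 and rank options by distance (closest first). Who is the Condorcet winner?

With single-peaked preferences on a line, the Condorcet winner is the candidate closest to the median voter.
The median voter (position 11) is closest to Glendale at 11.
Check: Glendale vs Brookfield — voters closer to Glendale: 6 of 9.

Glendale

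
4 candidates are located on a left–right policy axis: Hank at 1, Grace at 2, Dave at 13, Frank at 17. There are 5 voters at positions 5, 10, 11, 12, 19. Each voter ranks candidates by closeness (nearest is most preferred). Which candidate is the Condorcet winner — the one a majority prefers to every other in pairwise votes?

Dave

With single-peaked preferences on a line, the Condorcet winner is the candidate closest to the median voter.
The median voter (position 11) is closest to Dave at 13.
Check: Dave vs Hank — voters closer to Dave: 4 of 5.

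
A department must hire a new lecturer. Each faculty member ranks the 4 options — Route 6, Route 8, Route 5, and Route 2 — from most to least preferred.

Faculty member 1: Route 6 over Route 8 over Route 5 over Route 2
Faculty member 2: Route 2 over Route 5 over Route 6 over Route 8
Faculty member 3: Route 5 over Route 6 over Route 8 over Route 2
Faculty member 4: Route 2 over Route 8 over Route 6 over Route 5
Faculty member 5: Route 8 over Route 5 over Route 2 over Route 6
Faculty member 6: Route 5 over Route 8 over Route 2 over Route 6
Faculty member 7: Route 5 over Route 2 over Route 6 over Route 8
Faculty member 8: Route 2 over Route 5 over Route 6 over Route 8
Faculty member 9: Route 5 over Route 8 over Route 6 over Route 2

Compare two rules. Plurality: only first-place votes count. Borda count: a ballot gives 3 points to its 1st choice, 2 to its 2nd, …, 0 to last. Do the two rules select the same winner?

Plurality first-place counts: Route 6 1, Route 8 1, Route 5 4, Route 2 3 → Route 5.
Borda totals: Route 6 10, Route 8 12, Route 5 19, Route 2 13 → Route 5.
The two rules agree on Route 5.

Yes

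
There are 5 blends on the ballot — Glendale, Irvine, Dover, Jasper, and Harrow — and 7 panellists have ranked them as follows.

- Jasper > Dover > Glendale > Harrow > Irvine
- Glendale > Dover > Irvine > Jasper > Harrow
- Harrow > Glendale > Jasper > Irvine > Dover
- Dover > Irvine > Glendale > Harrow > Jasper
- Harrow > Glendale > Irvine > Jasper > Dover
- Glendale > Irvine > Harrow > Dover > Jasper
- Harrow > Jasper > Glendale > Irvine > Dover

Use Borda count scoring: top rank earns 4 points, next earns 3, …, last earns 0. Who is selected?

Glendale

Borda scores:
  Glendale: 2 + 4 + 3 + 2 + 3 + 4 + 2 = 20
  Irvine: 0 + 2 + 1 + 3 + 2 + 3 + 1 = 12
  Dover: 3 + 3 + 0 + 4 + 0 + 1 + 0 = 11
  Jasper: 4 + 1 + 2 + 0 + 1 + 0 + 3 = 11
  Harrow: 1 + 0 + 4 + 1 + 4 + 2 + 4 = 16
Glendale has the highest total.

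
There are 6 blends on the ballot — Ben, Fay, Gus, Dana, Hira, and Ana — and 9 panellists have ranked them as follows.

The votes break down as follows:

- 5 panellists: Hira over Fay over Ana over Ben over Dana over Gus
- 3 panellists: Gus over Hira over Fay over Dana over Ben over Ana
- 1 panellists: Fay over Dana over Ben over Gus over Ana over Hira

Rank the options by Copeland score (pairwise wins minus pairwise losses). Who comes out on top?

Hira

Pairwise results:
  Ben vs Fay: Fay wins 9–0.
  Ben vs Gus: Ben wins 6–3.
  Ben vs Dana: Ben wins 5–4.
  Ben vs Hira: Hira wins 8–1.
  Ben vs Ana: Ana wins 5–4.
  Fay vs Gus: Fay wins 6–3.
  Fay vs Dana: Fay wins 9–0.
  Fay vs Hira: Hira wins 8–1.
  Fay vs Ana: Fay wins 9–0.
  Gus vs Dana: Dana wins 6–3.
  Gus vs Hira: Hira wins 5–4.
  Gus vs Ana: Ana wins 5–4.
  Dana vs Hira: Hira wins 8–1.
  Dana vs Ana: Ana wins 5–4.
  Hira vs Ana: Hira wins 8–1.
Copeland scores (wins − losses):
  Ben: 2 − 3 = -1
  Fay: 4 − 1 = 3
  Gus: 0 − 5 = -5
  Dana: 1 − 4 = -3
  Hira: 5 − 0 = 5
  Ana: 3 − 2 = 1
Hira has the best Copeland score.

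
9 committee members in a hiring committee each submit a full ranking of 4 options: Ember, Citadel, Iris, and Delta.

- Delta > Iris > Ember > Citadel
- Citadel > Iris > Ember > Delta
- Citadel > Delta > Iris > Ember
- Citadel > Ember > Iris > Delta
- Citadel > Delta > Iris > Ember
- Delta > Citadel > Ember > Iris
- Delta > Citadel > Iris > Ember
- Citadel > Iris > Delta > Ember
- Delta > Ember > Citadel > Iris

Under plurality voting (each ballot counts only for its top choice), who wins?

Citadel

First-place vote totals:
  Ember: 0
  Citadel: 5
  Iris: 0
  Delta: 4
Citadel has the most first-place votes.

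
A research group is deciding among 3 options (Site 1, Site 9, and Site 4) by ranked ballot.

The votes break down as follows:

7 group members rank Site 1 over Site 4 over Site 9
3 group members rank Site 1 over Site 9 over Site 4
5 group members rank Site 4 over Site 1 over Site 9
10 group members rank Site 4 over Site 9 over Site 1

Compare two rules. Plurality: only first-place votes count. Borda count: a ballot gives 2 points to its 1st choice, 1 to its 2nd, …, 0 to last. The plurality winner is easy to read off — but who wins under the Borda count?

Site 4

Plurality first-place counts: Site 1 10, Site 9 0, Site 4 15 → Site 4.
Borda totals: Site 1 25, Site 9 13, Site 4 37 → Site 4.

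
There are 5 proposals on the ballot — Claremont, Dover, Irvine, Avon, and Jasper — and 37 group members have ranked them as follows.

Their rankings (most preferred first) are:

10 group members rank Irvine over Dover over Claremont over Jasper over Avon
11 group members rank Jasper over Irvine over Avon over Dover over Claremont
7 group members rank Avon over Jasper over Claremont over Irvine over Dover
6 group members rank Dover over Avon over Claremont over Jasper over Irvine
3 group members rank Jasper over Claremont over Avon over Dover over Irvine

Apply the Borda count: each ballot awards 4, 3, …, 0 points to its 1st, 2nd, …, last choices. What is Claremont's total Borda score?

Borda scores:
  Claremont: 10·2 + 11·0 + 7·2 + 6·2 + 3·3 = 55
  Dover: 10·3 + 11·1 + 7·0 + 6·4 + 3·1 = 68
  Irvine: 10·4 + 11·3 + 7·1 + 6·0 + 3·0 = 80
  Avon: 10·0 + 11·2 + 7·4 + 6·3 + 3·2 = 74
  Jasper: 10·1 + 11·4 + 7·3 + 6·1 + 3·4 = 93

55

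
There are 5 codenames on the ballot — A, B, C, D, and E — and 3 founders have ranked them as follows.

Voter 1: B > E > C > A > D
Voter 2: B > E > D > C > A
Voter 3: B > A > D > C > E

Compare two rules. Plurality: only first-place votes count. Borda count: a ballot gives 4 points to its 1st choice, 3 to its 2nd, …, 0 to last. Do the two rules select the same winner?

Yes

Plurality first-place counts: A 0, B 3, C 0, D 0, E 0 → B.
Borda totals: A 4, B 12, C 4, D 4, E 6 → B.
The two rules agree on B.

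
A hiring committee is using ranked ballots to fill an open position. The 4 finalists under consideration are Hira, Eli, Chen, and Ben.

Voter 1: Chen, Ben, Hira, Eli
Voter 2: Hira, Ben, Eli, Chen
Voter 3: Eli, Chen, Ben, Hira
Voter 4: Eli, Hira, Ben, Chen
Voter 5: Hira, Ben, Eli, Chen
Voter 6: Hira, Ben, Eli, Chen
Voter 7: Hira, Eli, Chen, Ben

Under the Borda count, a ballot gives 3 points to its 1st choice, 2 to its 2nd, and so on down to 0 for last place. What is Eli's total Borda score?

Borda scores:
  Hira: 1 + 3 + 0 + 2 + 3 + 3 + 3 = 15
  Eli: 0 + 1 + 3 + 3 + 1 + 1 + 2 = 11
  Chen: 3 + 0 + 2 + 0 + 0 + 0 + 1 = 6
  Ben: 2 + 2 + 1 + 1 + 2 + 2 + 0 = 10

11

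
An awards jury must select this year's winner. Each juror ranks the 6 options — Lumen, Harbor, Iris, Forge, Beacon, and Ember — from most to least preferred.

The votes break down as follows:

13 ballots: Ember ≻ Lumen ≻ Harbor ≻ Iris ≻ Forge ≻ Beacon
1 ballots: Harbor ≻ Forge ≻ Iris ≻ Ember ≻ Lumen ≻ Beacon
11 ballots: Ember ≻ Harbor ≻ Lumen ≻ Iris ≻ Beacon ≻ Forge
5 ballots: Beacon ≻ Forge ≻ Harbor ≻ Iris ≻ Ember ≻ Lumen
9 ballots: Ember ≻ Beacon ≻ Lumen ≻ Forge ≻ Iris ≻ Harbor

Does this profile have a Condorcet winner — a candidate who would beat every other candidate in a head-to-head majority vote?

Yes

Head-to-head results (39 voters total):
Lumen vs Harbor: Lumen wins 22–17.
Lumen vs Iris: Lumen wins 33–6.
Lumen vs Forge: Lumen wins 33–6.
Lumen vs Beacon: Lumen wins 25–14.
Lumen vs Ember: Ember wins 39–0.
Harbor vs Iris: Harbor wins 30–9.
Harbor vs Forge: Harbor wins 25–14.
Harbor vs Beacon: Harbor wins 25–14.
Harbor vs Ember: Ember wins 33–6.
Iris vs Forge: Iris wins 24–15.
Iris vs Beacon: Iris wins 25–14.
Iris vs Ember: Ember wins 33–6.
Forge vs Beacon: Beacon wins 25–14.
Forge vs Ember: Ember wins 33–6.
Beacon vs Ember: Ember wins 34–5.
Ember beats each rival — Lumen (39–0), Harbor (33–6), Iris (33–6), Forge (33–6), Beacon (34–5) — so Ember is the Condorcet winner.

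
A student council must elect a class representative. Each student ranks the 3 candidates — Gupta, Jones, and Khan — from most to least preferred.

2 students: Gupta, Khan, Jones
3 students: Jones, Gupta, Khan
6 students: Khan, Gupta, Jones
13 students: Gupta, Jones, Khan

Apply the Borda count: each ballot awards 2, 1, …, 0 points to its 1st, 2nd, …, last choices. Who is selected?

Borda scores:
  Gupta: 2·2 + 3·1 + 6·1 + 13·2 = 39
  Jones: 2·0 + 3·2 + 6·0 + 13·1 = 19
  Khan: 2·1 + 3·0 + 6·2 + 13·0 = 14
Gupta has the highest total.

Gupta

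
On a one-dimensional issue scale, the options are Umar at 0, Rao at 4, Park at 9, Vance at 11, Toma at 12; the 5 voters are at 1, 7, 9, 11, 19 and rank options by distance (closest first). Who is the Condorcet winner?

Park

With single-peaked preferences on a line, the Condorcet winner is the candidate closest to the median voter.
The median voter (position 9) is closest to Park at 9.
Check: Park vs Toma — voters closer to Park: 3 of 5.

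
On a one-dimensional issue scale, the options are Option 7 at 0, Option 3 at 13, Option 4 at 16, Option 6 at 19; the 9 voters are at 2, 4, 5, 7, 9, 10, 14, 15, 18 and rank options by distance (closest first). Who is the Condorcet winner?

With single-peaked preferences on a line, the Condorcet winner is the candidate closest to the median voter.
The median voter (position 9) is closest to Option 3 at 13.
Check: Option 3 vs Option 7 — voters closer to Option 3: 6 of 9.

Option 3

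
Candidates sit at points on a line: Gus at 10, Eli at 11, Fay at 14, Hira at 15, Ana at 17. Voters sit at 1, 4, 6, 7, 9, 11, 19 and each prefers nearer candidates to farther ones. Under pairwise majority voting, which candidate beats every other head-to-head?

Gus

With single-peaked preferences on a line, the Condorcet winner is the candidate closest to the median voter.
The median voter (position 7) is closest to Gus at 10.
Check: Gus vs Fay — voters closer to Gus: 6 of 7.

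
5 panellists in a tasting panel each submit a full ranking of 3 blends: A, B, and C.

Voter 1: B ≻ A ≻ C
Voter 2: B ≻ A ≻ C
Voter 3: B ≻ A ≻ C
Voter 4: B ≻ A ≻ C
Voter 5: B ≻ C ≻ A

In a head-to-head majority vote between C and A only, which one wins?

Ballots ranking C above A: 1.
Ballots ranking A above C: 4.
A wins the head-to-head, 4–1.

A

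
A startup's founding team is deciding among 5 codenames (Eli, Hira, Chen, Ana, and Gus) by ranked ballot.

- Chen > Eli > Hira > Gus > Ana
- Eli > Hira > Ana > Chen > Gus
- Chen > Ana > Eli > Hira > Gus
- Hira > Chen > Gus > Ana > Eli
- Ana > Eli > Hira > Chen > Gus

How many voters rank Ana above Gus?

Ballots ranking Ana above Gus: 3.
Ballots ranking Gus above Ana: 2.
So 3 of 5 voters prefer Ana to Gus.

3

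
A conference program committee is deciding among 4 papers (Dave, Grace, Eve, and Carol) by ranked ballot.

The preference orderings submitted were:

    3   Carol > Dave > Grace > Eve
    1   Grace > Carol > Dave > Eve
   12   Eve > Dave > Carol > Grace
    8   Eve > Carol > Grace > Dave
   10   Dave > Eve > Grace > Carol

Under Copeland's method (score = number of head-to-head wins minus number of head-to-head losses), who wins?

Pairwise results:
  Dave vs Grace: Dave wins 25–9.
  Dave vs Eve: Eve wins 20–14.
  Dave vs Carol: Dave wins 22–12.
  Grace vs Eve: Eve wins 30–4.
  Grace vs Carol: Carol wins 23–11.
  Eve vs Carol: Eve wins 30–4.
Copeland scores (wins − losses):
  Dave: 2 − 1 = 1
  Grace: 0 − 3 = -3
  Eve: 3 − 0 = 3
  Carol: 1 − 2 = -1
Eve has the best Copeland score.

Eve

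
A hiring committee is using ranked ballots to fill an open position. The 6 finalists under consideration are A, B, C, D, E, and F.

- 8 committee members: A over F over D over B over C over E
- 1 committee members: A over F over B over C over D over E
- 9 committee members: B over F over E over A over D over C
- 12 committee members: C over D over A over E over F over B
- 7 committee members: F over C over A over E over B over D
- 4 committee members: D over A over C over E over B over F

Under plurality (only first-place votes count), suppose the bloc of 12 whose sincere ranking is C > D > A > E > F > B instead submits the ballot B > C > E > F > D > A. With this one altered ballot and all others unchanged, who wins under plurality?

First-place totals with the altered ballot: A 9, B 21, C 0, D 4, E 0, F 7.
The switch changes the winner from C to B.

B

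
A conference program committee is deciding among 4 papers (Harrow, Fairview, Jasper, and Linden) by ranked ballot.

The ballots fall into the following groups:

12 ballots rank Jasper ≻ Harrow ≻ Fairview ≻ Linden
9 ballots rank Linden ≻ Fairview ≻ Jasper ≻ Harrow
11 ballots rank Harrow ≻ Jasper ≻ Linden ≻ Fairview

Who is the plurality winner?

Jasper

First-place vote totals:
  Harrow: 11
  Fairview: 0
  Jasper: 12
  Linden: 9
Jasper has the most first-place votes.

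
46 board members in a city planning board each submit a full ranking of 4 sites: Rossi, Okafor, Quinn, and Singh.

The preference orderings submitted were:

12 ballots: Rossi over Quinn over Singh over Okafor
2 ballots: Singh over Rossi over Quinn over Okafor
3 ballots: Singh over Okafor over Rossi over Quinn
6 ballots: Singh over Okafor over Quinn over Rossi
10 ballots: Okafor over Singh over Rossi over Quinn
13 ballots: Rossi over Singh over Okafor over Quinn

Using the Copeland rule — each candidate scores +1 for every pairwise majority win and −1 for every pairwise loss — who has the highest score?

Pairwise results:
  Rossi vs Okafor: Rossi wins 27–19.
  Rossi vs Quinn: Rossi wins 40–6.
  Rossi vs Singh: Rossi wins 25–21.
  Okafor vs Quinn: Okafor wins 32–14.
  Okafor vs Singh: Singh wins 36–10.
  Quinn vs Singh: Singh wins 34–12.
Copeland scores (wins − losses):
  Rossi: 3 − 0 = 3
  Okafor: 1 − 2 = -1
  Quinn: 0 − 3 = -3
  Singh: 2 − 1 = 1
Rossi has the best Copeland score.

Rossi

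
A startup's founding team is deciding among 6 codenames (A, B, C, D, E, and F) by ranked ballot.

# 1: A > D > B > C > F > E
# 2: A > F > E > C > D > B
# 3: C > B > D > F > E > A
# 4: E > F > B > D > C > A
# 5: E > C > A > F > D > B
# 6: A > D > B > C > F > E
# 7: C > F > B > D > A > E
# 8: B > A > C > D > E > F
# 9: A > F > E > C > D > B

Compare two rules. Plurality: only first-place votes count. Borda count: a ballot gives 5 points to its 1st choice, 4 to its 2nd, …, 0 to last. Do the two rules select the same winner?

Plurality first-place counts: A 4, B 1, C 2, D 0, E 2, F 0 → A.
Borda totals: A 28, B 21, C 26, D 20, E 18, F 22 → A.
The two rules agree on A.

Yes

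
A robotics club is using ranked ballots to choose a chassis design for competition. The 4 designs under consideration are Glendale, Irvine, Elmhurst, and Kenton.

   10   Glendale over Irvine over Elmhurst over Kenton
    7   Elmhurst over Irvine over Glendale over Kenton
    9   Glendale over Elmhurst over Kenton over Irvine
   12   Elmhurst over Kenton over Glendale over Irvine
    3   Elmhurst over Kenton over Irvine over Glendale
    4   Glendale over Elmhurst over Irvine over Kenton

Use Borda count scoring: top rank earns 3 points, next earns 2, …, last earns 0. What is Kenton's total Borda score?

39

Borda scores:
  Glendale: 10·3 + 7·1 + 9·3 + 12·1 + 3·0 + 4·3 = 88
  Irvine: 10·2 + 7·2 + 9·0 + 12·0 + 3·1 + 4·1 = 41
  Elmhurst: 10·1 + 7·3 + 9·2 + 12·3 + 3·3 + 4·2 = 102
  Kenton: 10·0 + 7·0 + 9·1 + 12·2 + 3·2 + 4·0 = 39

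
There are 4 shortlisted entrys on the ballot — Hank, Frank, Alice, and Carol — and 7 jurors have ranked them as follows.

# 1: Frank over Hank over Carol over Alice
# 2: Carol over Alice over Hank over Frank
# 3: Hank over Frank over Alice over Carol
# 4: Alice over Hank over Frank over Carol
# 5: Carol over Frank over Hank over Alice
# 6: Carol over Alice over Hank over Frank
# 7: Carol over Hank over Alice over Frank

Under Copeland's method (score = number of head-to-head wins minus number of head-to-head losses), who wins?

Carol

Pairwise results:
  Hank vs Frank: Hank wins 5–2.
  Hank vs Alice: Hank wins 4–3.
  Hank vs Carol: Carol wins 4–3.
  Frank vs Alice: Alice wins 4–3.
  Frank vs Carol: Carol wins 4–3.
  Alice vs Carol: Carol wins 5–2.
Copeland scores (wins − losses):
  Hank: 2 − 1 = 1
  Frank: 0 − 3 = -3
  Alice: 1 − 2 = -1
  Carol: 3 − 0 = 3
Carol has the best Copeland score.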